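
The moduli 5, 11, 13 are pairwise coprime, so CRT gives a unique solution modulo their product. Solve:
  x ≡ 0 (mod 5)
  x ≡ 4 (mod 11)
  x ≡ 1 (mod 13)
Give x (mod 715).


Moduli 5, 11, 13 are pairwise coprime; by CRT there is a unique solution modulo M = 5 · 11 · 13 = 715.
Solve pairwise, accumulating the modulus:
  Start with x ≡ 0 (mod 5).
  Combine with x ≡ 4 (mod 11): since gcd(5, 11) = 1, we get a unique residue mod 55.
    Write x = 0 + 5·t and substitute into x ≡ 4 (mod 11): 5·t ≡ 4 − 0 = 4 (mod 11).
    The inverse of 5 mod 11 is 9 (since 5·9 = 45 = 4·11 + 1), so t ≡ 9·4 = 36 ≡ 3 (mod 11).
    Then x = 0 + 5·3 = 15, valid modulo lcm(5, 11) = 55: x ≡ 15 (mod 55).
  Combine with x ≡ 1 (mod 13): since gcd(55, 13) = 1, we get a unique residue mod 715.
    Write x = 15 + 55·t and substitute into x ≡ 1 (mod 13): 55·t ≡ 1 − 15 = -14 (mod 13).
    Reduce coefficients mod 13: 3·t ≡ 12 (mod 13).
    The inverse of 3 mod 13 is 9 (since 3·9 = 27 = 2·13 + 1), so t ≡ 9·12 = 108 ≡ 4 (mod 13).
    Then x = 15 + 55·4 = 235, valid modulo lcm(55, 13) = 715: x ≡ 235 (mod 715).
Verify: 235 mod 5 = 0 ✓, 235 mod 11 = 4 ✓, 235 mod 13 = 1 ✓.

x ≡ 235 (mod 715).


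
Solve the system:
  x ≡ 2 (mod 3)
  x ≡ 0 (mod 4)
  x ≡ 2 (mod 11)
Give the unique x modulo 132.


Moduli 3, 4, 11 are pairwise coprime; by CRT there is a unique solution modulo M = 3 · 4 · 11 = 132.
Solve pairwise, accumulating the modulus:
  Start with x ≡ 2 (mod 3).
  Combine with x ≡ 0 (mod 4): since gcd(3, 4) = 1, we get a unique residue mod 12.
    Write x = 2 + 3·t and substitute into x ≡ 0 (mod 4): 3·t ≡ 0 − 2 = -2 (mod 4).
    Reduce coefficients mod 4: 3·t ≡ 2 (mod 4).
    The inverse of 3 mod 4 is 3 (since 3·3 = 9 = 2·4 + 1), so t ≡ 3·2 = 6 ≡ 2 (mod 4).
    Then x = 2 + 3·2 = 8, valid modulo lcm(3, 4) = 12: x ≡ 8 (mod 12).
  Combine with x ≡ 2 (mod 11): since gcd(12, 11) = 1, we get a unique residue mod 132.
    Write x = 8 + 12·t and substitute into x ≡ 2 (mod 11): 12·t ≡ 2 − 8 = -6 (mod 11).
    Reduce coefficients mod 11: 1·t ≡ 5 (mod 11).
    So t ≡ 5 (mod 11).
    Then x = 8 + 12·5 = 68, valid modulo lcm(12, 11) = 132: x ≡ 68 (mod 132).
Verify: 68 mod 3 = 2 ✓, 68 mod 4 = 0 ✓, 68 mod 11 = 2 ✓.

x ≡ 68 (mod 132).


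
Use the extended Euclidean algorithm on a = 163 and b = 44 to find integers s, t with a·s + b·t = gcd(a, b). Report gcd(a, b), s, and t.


Euclidean algorithm on (163, 44) — divide until remainder is 0:
  163 = 3 · 44 + 31
  44 = 1 · 31 + 13
  31 = 2 · 13 + 5
  13 = 2 · 5 + 3
  5 = 1 · 3 + 2
  3 = 1 · 2 + 1
  2 = 2 · 1 + 0
gcd(163, 44) = 1.
Track Bezout coefficients alongside the remainders: start with r₀ = 163 = a·1 + b·0 (s = 1, t = 0) and r₁ = 44 = a·0 + b·1 (s = 0, t = 1); each new remainder r_{k+1} = r_{k-1} − q_k·r_k inherits s_{k+1} = s_{k-1} − q_k·s_k, t_{k+1} = t_{k-1} − q_k·t_k, so r_k = a·s_k + b·t_k at every step:
  q = 3: r = 31, s = 1 − 3·0 = 1, t = 0 − 3·1 = -3  (check: 163·1 + 44·(-3) = 31)
  q = 1: r = 13, s = 0 − 1·1 = -1, t = 1 − 1·(-3) = 4  (check: 163·(-1) + 44·4 = 13)
  q = 2: r = 5, s = 1 − 2·(-1) = 3, t = -3 − 2·4 = -11  (check: 163·3 + 44·(-11) = 5)
  q = 2: r = 3, s = -1 − 2·3 = -7, t = 4 − 2·(-11) = 26  (check: 163·(-7) + 44·26 = 3)
  q = 1: r = 2, s = 3 − 1·(-7) = 10, t = -11 − 1·26 = -37  (check: 163·10 + 44·(-37) = 2)
  q = 1: r = 1, s = -7 − 1·10 = -17, t = 26 − 1·(-37) = 63  (check: 163·(-17) + 44·63 = 1)
The row with r = 1 (the gcd) gives the Bezout coefficients s = -17, t = 63.
Result: 163 · (-17) + 44 · (63) = 1.

gcd(163, 44) = 1; s = -17, t = 63 (check: 163·(-17) + 44·63 = 1).


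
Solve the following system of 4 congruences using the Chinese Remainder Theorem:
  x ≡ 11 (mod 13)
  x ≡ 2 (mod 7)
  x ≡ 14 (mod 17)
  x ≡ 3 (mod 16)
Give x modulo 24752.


Product of moduli M = 13 · 7 · 17 · 16 = 24752.
Merge one congruence at a time:
  Start: x ≡ 11 (mod 13).
  Combine with x ≡ 2 (mod 7); new modulus lcm = 91.
    Write x = 11 + 13·t and substitute into x ≡ 2 (mod 7): 13·t ≡ 2 − 11 = -9 (mod 7).
    Reduce coefficients mod 7: 6·t ≡ 5 (mod 7).
    The inverse of 6 mod 7 is 6 (since 6·6 = 36 = 5·7 + 1), so t ≡ 6·5 = 30 ≡ 2 (mod 7).
    Then x = 11 + 13·2 = 37, valid modulo lcm(13, 7) = 91: x ≡ 37 (mod 91).
  Combine with x ≡ 14 (mod 17); new modulus lcm = 1547.
    Write x = 37 + 91·t and substitute into x ≡ 14 (mod 17): 91·t ≡ 14 − 37 = -23 (mod 17).
    Reduce coefficients mod 17: 6·t ≡ 11 (mod 17).
    The inverse of 6 mod 17 is 3 (since 6·3 = 18 = 1·17 + 1), so t ≡ 3·11 = 33 ≡ 16 (mod 17).
    Then x = 37 + 91·16 = 1493, valid modulo lcm(91, 17) = 1547: x ≡ 1493 (mod 1547).
  Combine with x ≡ 3 (mod 16); new modulus lcm = 24752.
    Write x = 1493 + 1547·t and substitute into x ≡ 3 (mod 16): 1547·t ≡ 3 − 1493 = -1490 (mod 16).
    Reduce coefficients mod 16: 11·t ≡ 14 (mod 16).
    The inverse of 11 mod 16 is 3 (since 11·3 = 33 = 2·16 + 1), so t ≡ 3·14 = 42 ≡ 10 (mod 16).
    Then x = 1493 + 1547·10 = 16963, valid modulo lcm(1547, 16) = 24752: x ≡ 16963 (mod 24752).
Verify against each original: 16963 mod 13 = 11, 16963 mod 7 = 2, 16963 mod 17 = 14, 16963 mod 16 = 3.

x ≡ 16963 (mod 24752).


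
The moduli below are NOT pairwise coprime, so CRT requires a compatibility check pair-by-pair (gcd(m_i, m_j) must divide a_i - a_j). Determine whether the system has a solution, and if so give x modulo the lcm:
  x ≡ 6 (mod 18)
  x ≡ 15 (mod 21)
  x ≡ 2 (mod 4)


Moduli 18, 21, 4 are not pairwise coprime, so CRT works modulo lcm(m_i) when all pairwise compatibility conditions hold.
Pairwise compatibility: gcd(m_i, m_j) must divide a_i - a_j for every pair.
Merge one congruence at a time:
  Start: x ≡ 6 (mod 18).
  Combine with x ≡ 15 (mod 21): gcd(18, 21) = 3; 15 - 6 = 9, which IS divisible by 3, so compatible.
    Write x = 6 + 18·t and substitute into x ≡ 15 (mod 21): 18·t ≡ 15 − 6 = 9 (mod 21).
    Divide the congruence (and modulus) by g = 3: 6·t ≡ 3 (mod 7).
    The inverse of 6 mod 7 is 6 (since 6·6 = 36 = 5·7 + 1), so t ≡ 6·3 = 18 ≡ 4 (mod 7).
    Then x = 6 + 18·4 = 78, valid modulo lcm(18, 21) = 126: x ≡ 78 (mod 126).
  Combine with x ≡ 2 (mod 4): gcd(126, 4) = 2; 2 - 78 = -76, which IS divisible by 2, so compatible.
    Write x = 78 + 126·t and substitute into x ≡ 2 (mod 4): 126·t ≡ 2 − 78 = -76 (mod 4).
    Divide the congruence (and modulus) by g = 2: 63·t ≡ -38 (mod 2).
    Reduce coefficients mod 2: 1·t ≡ 0 (mod 2).
    So t ≡ 0 (mod 2).
    Then x = 78 + 126·0 = 78, valid modulo lcm(126, 4) = 252: x ≡ 78 (mod 252).
Verify: 78 mod 18 = 6, 78 mod 21 = 15, 78 mod 4 = 2.

x ≡ 78 (mod 252).


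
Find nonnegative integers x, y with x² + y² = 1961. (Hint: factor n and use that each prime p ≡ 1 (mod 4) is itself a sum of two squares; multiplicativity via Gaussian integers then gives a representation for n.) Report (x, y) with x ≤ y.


Step 1: Factor n = 1961 = 37 · 53.
Step 2: Check the mod-4 condition on each prime factor: 37 ≡ 1 (mod 4), exponent 1; 53 ≡ 1 (mod 4), exponent 1.
All primes ≡ 3 (mod 4) appear to even exponent (or don't appear), so by the two-squares theorem n IS expressible as a sum of two squares.
Step 3: Build a representation. Here n = 37 · 53 is a product of primes ≡ 1 (mod 4). Each prime p ≡ 1 (mod 4) is itself a sum of two squares; find a² by testing p − a² for a perfect square:
  37: 37 − 1² = 36 = 6² ⇒ 37 = 1² + 6².
  53: 53 − 1² = 52, 53 − 2² = 49 = 7² ⇒ 53 = 2² + 7².
  Combine using the Brahmagupta–Fibonacci identity (a² + b²)(c² + d²) = (ac − bd)² + (ad + bc)² = (ac + bd)² + (ad − bc)²:
  37 · 53 = 1961: from (1² + 6²)(2² + 7²), take (1·2 − 6·7, 1·7 + 6·2) = (2 − 42, 7 + 12) = (-40, 19); dropping signs (only squares matter) gives (40, 19); check 40² + 19² = 1600 + 361 = 1961 ✓.
Step 4: Order so x ≤ y and verify: 19² + 40² = 361 + 1600 = 1961 = n. ✓

n = 1961 = 19² + 40² (one valid representation with x ≤ y).


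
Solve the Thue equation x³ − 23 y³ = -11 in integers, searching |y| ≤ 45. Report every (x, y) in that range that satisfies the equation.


The equation is x³ - 23y³ = -11. For fixed y, x³ = 23·y³ − 11, so a solution requires the RHS to be a perfect cube.
Strategy: iterate y from -45 to 45, compute RHS = 23·y³ − 11, and check whether it is a (positive or negative) perfect cube.
Check small values of y:
  y = 0: RHS = -11 is not a perfect cube.
  y = 1: RHS = 12 is not a perfect cube.
  y = -1: RHS = -34 is not a perfect cube.
  y = 2: RHS = 173 is not a perfect cube.
  y = -2: RHS = -195 is not a perfect cube.
  y = 3: RHS = 610 is not a perfect cube.
  y = -3: RHS = -632 is not a perfect cube.
Continuing the search up to |y| = 45 finds no solutions either.
No (x, y) in the scanned range satisfies the equation.

No integer solutions with |y| ≤ 45.


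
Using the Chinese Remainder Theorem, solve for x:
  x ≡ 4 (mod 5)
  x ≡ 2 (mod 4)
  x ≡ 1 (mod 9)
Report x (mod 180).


Moduli 5, 4, 9 are pairwise coprime; by CRT there is a unique solution modulo M = 5 · 4 · 9 = 180.
Solve pairwise, accumulating the modulus:
  Start with x ≡ 4 (mod 5).
  Combine with x ≡ 2 (mod 4): since gcd(5, 4) = 1, we get a unique residue mod 20.
    Write x = 4 + 5·t and substitute into x ≡ 2 (mod 4): 5·t ≡ 2 − 4 = -2 (mod 4).
    Reduce coefficients mod 4: 1·t ≡ 2 (mod 4).
    So t ≡ 2 (mod 4).
    Then x = 4 + 5·2 = 14, valid modulo lcm(5, 4) = 20: x ≡ 14 (mod 20).
  Combine with x ≡ 1 (mod 9): since gcd(20, 9) = 1, we get a unique residue mod 180.
    Write x = 14 + 20·t and substitute into x ≡ 1 (mod 9): 20·t ≡ 1 − 14 = -13 (mod 9).
    Reduce coefficients mod 9: 2·t ≡ 5 (mod 9).
    The inverse of 2 mod 9 is 5 (since 2·5 = 10 = 1·9 + 1), so t ≡ 5·5 = 25 ≡ 7 (mod 9).
    Then x = 14 + 20·7 = 154, valid modulo lcm(20, 9) = 180: x ≡ 154 (mod 180).
Verify: 154 mod 5 = 4 ✓, 154 mod 4 = 2 ✓, 154 mod 9 = 1 ✓.

x ≡ 154 (mod 180).


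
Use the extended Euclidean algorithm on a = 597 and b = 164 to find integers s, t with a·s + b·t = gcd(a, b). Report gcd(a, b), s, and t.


Euclidean algorithm on (597, 164) — divide until remainder is 0:
  597 = 3 · 164 + 105
  164 = 1 · 105 + 59
  105 = 1 · 59 + 46
  59 = 1 · 46 + 13
  46 = 3 · 13 + 7
  13 = 1 · 7 + 6
  7 = 1 · 6 + 1
  6 = 6 · 1 + 0
gcd(597, 164) = 1.
Track Bezout coefficients alongside the remainders: start with r₀ = 597 = a·1 + b·0 (s = 1, t = 0) and r₁ = 164 = a·0 + b·1 (s = 0, t = 1); each new remainder r_{k+1} = r_{k-1} − q_k·r_k inherits s_{k+1} = s_{k-1} − q_k·s_k, t_{k+1} = t_{k-1} − q_k·t_k, so r_k = a·s_k + b·t_k at every step:
  q = 3: r = 105, s = 1 − 3·0 = 1, t = 0 − 3·1 = -3  (check: 597·1 + 164·(-3) = 105)
  q = 1: r = 59, s = 0 − 1·1 = -1, t = 1 − 1·(-3) = 4  (check: 597·(-1) + 164·4 = 59)
  q = 1: r = 46, s = 1 − 1·(-1) = 2, t = -3 − 1·4 = -7  (check: 597·2 + 164·(-7) = 46)
  q = 1: r = 13, s = -1 − 1·2 = -3, t = 4 − 1·(-7) = 11  (check: 597·(-3) + 164·11 = 13)
  q = 3: r = 7, s = 2 − 3·(-3) = 11, t = -7 − 3·11 = -40  (check: 597·11 + 164·(-40) = 7)
  q = 1: r = 6, s = -3 − 1·11 = -14, t = 11 − 1·(-40) = 51  (check: 597·(-14) + 164·51 = 6)
  q = 1: r = 1, s = 11 − 1·(-14) = 25, t = -40 − 1·51 = -91  (check: 597·25 + 164·(-91) = 1)
The row with r = 1 (the gcd) gives the Bezout coefficients s = 25, t = -91.
Result: 597 · (25) + 164 · (-91) = 1.

gcd(597, 164) = 1; s = 25, t = -91 (check: 597·25 + 164·(-91) = 1).


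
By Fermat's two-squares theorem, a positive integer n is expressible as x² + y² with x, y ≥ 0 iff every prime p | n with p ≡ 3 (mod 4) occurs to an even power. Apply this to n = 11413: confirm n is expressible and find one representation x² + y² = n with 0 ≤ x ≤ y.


Step 1: Factor n = 11413 = 101 · 113.
Step 2: Check the mod-4 condition on each prime factor: 101 ≡ 1 (mod 4), exponent 1; 113 ≡ 1 (mod 4), exponent 1.
All primes ≡ 3 (mod 4) appear to even exponent (or don't appear), so by the two-squares theorem n IS expressible as a sum of two squares.
Step 3: Build a representation. Here n = 101 · 113 is a product of primes ≡ 1 (mod 4). Each prime p ≡ 1 (mod 4) is itself a sum of two squares; find a² by testing p − a² for a perfect square:
  101: 101 − 1² = 100 = 10² ⇒ 101 = 1² + 10².
  113: 113 − 1² = 112, 113 − 2² = 109, 113 − 3² = 104, 113 − 4² = 97, 113 − 5² = 88, 113 − 6² = 77, 113 − 7² = 64 = 8² ⇒ 113 = 7² + 8².
  Combine using the Brahmagupta–Fibonacci identity (a² + b²)(c² + d²) = (ac − bd)² + (ad + bc)² = (ac + bd)² + (ad − bc)²:
  101 · 113 = 11413: from (1² + 10²)(7² + 8²), take (1·7 − 10·8, 1·8 + 10·7) = (7 − 80, 8 + 70) = (-73, 78); dropping signs (only squares matter) gives (73, 78); check 73² + 78² = 5329 + 6084 = 11413 ✓.
Step 4: Order so x ≤ y and verify: 73² + 78² = 5329 + 6084 = 11413 = n. ✓

n = 11413 = 73² + 78² (one valid representation with x ≤ y).


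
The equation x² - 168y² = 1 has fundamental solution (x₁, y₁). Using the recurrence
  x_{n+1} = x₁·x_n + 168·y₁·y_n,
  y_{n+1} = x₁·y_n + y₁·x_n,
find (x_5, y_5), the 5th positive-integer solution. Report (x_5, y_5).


Step 1: Find the fundamental solution (x₁, y₁) of x² - 168y² = 1.
  Expand √168 as a continued fraction. a₀ = ⌊√168⌋ = 12; iterate m_{k+1} = d_k·a_k − m_k, d_{k+1} = (168 − m_{k+1}²)/d_k, a_{k+1} = ⌊(a₀ + m_{k+1})/d_{k+1}⌋ (starting m₀ = 0, d₀ = 1), with convergents p_k = a_k·p_{k-1} + p_{k-2}, q_k = a_k·q_{k-1} + q_{k-2} (p₋₁ = 1, q₋₁ = 0):
  k = 0: a₀ = 12; p₀/q₀ = 12/1; p₀² − 168·q₀² = 144 − 168 = -24.
  k = 1: m = 12, d = 24, a = ⌊(12 + 12)/24⌋ = 1; p/q = (1·12 + 1)/(1·1 + 0) = 13/1; p² − 168·q² = 169 − 168 = 1.
  The first convergent with p² − 168·q² = 1 gives the fundamental solution (x₁, y₁) = (13, 1).
Step 2: Apply the recurrence (x_{n+1}, y_{n+1}) = (x₁x_n + 168y₁y_n, x₁y_n + y₁x_n) repeatedly.
  From (x_1, y_1) = (13, 1): x_2 = 13·13 + 168·1·1 = 337; y_2 = 13·1 + 1·13 = 26.
  From (x_2, y_2) = (337, 26): x_3 = 13·337 + 168·1·26 = 8749; y_3 = 13·26 + 1·337 = 675.
  From (x_3, y_3) = (8749, 675): x_4 = 13·8749 + 168·1·675 = 227137; y_4 = 13·675 + 1·8749 = 17524.
  From (x_4, y_4) = (227137, 17524): x_5 = 13·227137 + 168·1·17524 = 5896813; y_5 = 13·17524 + 1·227137 = 454949.
Step 3: Verify x_5² - 168·y_5² = 34772403556969 - 34772403556968 = 1 (should be 1). ✓

(x_1, y_1) = (13, 1); (x_5, y_5) = (5896813, 454949).


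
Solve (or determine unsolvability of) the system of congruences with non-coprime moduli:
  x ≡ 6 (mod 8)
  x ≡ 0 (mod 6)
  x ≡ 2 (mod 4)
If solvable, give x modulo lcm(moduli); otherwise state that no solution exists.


Moduli 8, 6, 4 are not pairwise coprime, so CRT works modulo lcm(m_i) when all pairwise compatibility conditions hold.
Pairwise compatibility: gcd(m_i, m_j) must divide a_i - a_j for every pair.
Merge one congruence at a time:
  Start: x ≡ 6 (mod 8).
  Combine with x ≡ 0 (mod 6): gcd(8, 6) = 2; 0 - 6 = -6, which IS divisible by 2, so compatible.
    Write x = 6 + 8·t and substitute into x ≡ 0 (mod 6): 8·t ≡ 0 − 6 = -6 (mod 6).
    Divide the congruence (and modulus) by g = 2: 4·t ≡ -3 (mod 3).
    Reduce coefficients mod 3: 1·t ≡ 0 (mod 3).
    So t ≡ 0 (mod 3).
    Then x = 6 + 8·0 = 6, valid modulo lcm(8, 6) = 24: x ≡ 6 (mod 24).
  Combine with x ≡ 2 (mod 4): gcd(24, 4) = 4; 2 - 6 = -4, which IS divisible by 4, so compatible.
    Write x = 6 + 24·t and substitute into x ≡ 2 (mod 4): 24·t ≡ 2 − 6 = -4 (mod 4).
    Divide the congruence (and modulus) by g = 4: 6·t ≡ -1 (mod 1).
    Modulo 1 every t works; take t = 0.
    Then x = 6 + 24·0 = 6, valid modulo lcm(24, 4) = 24: x ≡ 6 (mod 24).
Verify: 6 mod 8 = 6, 6 mod 6 = 0, 6 mod 4 = 2.

x ≡ 6 (mod 24).


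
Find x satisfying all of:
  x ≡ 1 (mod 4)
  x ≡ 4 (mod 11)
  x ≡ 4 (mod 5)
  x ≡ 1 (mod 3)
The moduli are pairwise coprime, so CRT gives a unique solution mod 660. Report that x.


Product of moduli M = 4 · 11 · 5 · 3 = 660.
Merge one congruence at a time:
  Start: x ≡ 1 (mod 4).
  Combine with x ≡ 4 (mod 11); new modulus lcm = 44.
    Write x = 1 + 4·t and substitute into x ≡ 4 (mod 11): 4·t ≡ 4 − 1 = 3 (mod 11).
    The inverse of 4 mod 11 is 3 (since 4·3 = 12 = 1·11 + 1), so t ≡ 3·3 = 9 ≡ 9 (mod 11).
    Then x = 1 + 4·9 = 37, valid modulo lcm(4, 11) = 44: x ≡ 37 (mod 44).
  Combine with x ≡ 4 (mod 5); new modulus lcm = 220.
    Write x = 37 + 44·t and substitute into x ≡ 4 (mod 5): 44·t ≡ 4 − 37 = -33 (mod 5).
    Reduce coefficients mod 5: 4·t ≡ 2 (mod 5).
    The inverse of 4 mod 5 is 4 (since 4·4 = 16 = 3·5 + 1), so t ≡ 4·2 = 8 ≡ 3 (mod 5).
    Then x = 37 + 44·3 = 169, valid modulo lcm(44, 5) = 220: x ≡ 169 (mod 220).
  Combine with x ≡ 1 (mod 3); new modulus lcm = 660.
    Write x = 169 + 220·t and substitute into x ≡ 1 (mod 3): 220·t ≡ 1 − 169 = -168 (mod 3).
    Reduce coefficients mod 3: 1·t ≡ 0 (mod 3).
    So t ≡ 0 (mod 3).
    Then x = 169 + 220·0 = 169, valid modulo lcm(220, 3) = 660: x ≡ 169 (mod 660).
Verify against each original: 169 mod 4 = 1, 169 mod 11 = 4, 169 mod 5 = 4, 169 mod 3 = 1.

x ≡ 169 (mod 660).


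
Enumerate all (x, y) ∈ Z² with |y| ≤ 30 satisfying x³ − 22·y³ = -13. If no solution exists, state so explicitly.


The equation is x³ - 22y³ = -13. For fixed y, x³ = 22·y³ − 13, so a solution requires the RHS to be a perfect cube.
Strategy: iterate y from -30 to 30, compute RHS = 22·y³ − 13, and check whether it is a (positive or negative) perfect cube.
Check small values of y:
  y = 0: RHS = -13 is not a perfect cube.
  y = 1: RHS = 9 is not a perfect cube.
  y = -1: RHS = -35 is not a perfect cube.
  y = 2: RHS = 163 is not a perfect cube.
  y = -2: RHS = -189 is not a perfect cube.
  y = 3: RHS = 581 is not a perfect cube.
  y = -3: RHS = -607 is not a perfect cube.
Continuing the search up to |y| = 30 finds no solutions either.
No (x, y) in the scanned range satisfies the equation.

No integer solutions with |y| ≤ 30.


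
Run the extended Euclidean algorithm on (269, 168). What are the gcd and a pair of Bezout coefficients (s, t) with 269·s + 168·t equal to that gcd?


Euclidean algorithm on (269, 168) — divide until remainder is 0:
  269 = 1 · 168 + 101
  168 = 1 · 101 + 67
  101 = 1 · 67 + 34
  67 = 1 · 34 + 33
  34 = 1 · 33 + 1
  33 = 33 · 1 + 0
gcd(269, 168) = 1.
Track Bezout coefficients alongside the remainders: start with r₀ = 269 = a·1 + b·0 (s = 1, t = 0) and r₁ = 168 = a·0 + b·1 (s = 0, t = 1); each new remainder r_{k+1} = r_{k-1} − q_k·r_k inherits s_{k+1} = s_{k-1} − q_k·s_k, t_{k+1} = t_{k-1} − q_k·t_k, so r_k = a·s_k + b·t_k at every step:
  q = 1: r = 101, s = 1 − 1·0 = 1, t = 0 − 1·1 = -1  (check: 269·1 + 168·(-1) = 101)
  q = 1: r = 67, s = 0 − 1·1 = -1, t = 1 − 1·(-1) = 2  (check: 269·(-1) + 168·2 = 67)
  q = 1: r = 34, s = 1 − 1·(-1) = 2, t = -1 − 1·2 = -3  (check: 269·2 + 168·(-3) = 34)
  q = 1: r = 33, s = -1 − 1·2 = -3, t = 2 − 1·(-3) = 5  (check: 269·(-3) + 168·5 = 33)
  q = 1: r = 1, s = 2 − 1·(-3) = 5, t = -3 − 1·5 = -8  (check: 269·5 + 168·(-8) = 1)
The row with r = 1 (the gcd) gives the Bezout coefficients s = 5, t = -8.
Result: 269 · (5) + 168 · (-8) = 1.

gcd(269, 168) = 1; s = 5, t = -8 (check: 269·5 + 168·(-8) = 1).


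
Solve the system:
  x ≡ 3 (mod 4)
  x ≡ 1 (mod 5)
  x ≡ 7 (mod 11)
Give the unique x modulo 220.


Moduli 4, 5, 11 are pairwise coprime; by CRT there is a unique solution modulo M = 4 · 5 · 11 = 220.
Solve pairwise, accumulating the modulus:
  Start with x ≡ 3 (mod 4).
  Combine with x ≡ 1 (mod 5): since gcd(4, 5) = 1, we get a unique residue mod 20.
    Write x = 3 + 4·t and substitute into x ≡ 1 (mod 5): 4·t ≡ 1 − 3 = -2 (mod 5).
    Reduce coefficients mod 5: 4·t ≡ 3 (mod 5).
    The inverse of 4 mod 5 is 4 (since 4·4 = 16 = 3·5 + 1), so t ≡ 4·3 = 12 ≡ 2 (mod 5).
    Then x = 3 + 4·2 = 11, valid modulo lcm(4, 5) = 20: x ≡ 11 (mod 20).
  Combine with x ≡ 7 (mod 11): since gcd(20, 11) = 1, we get a unique residue mod 220.
    Write x = 11 + 20·t and substitute into x ≡ 7 (mod 11): 20·t ≡ 7 − 11 = -4 (mod 11).
    Reduce coefficients mod 11: 9·t ≡ 7 (mod 11).
    The inverse of 9 mod 11 is 5 (since 9·5 = 45 = 4·11 + 1), so t ≡ 5·7 = 35 ≡ 2 (mod 11).
    Then x = 11 + 20·2 = 51, valid modulo lcm(20, 11) = 220: x ≡ 51 (mod 220).
Verify: 51 mod 4 = 3 ✓, 51 mod 5 = 1 ✓, 51 mod 11 = 7 ✓.

x ≡ 51 (mod 220).


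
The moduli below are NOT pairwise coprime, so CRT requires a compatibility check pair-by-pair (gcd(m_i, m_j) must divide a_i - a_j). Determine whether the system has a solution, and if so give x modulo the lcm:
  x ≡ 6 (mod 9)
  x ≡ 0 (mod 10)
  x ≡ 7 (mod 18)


Moduli 9, 10, 18 are not pairwise coprime, so CRT works modulo lcm(m_i) when all pairwise compatibility conditions hold.
Pairwise compatibility: gcd(m_i, m_j) must divide a_i - a_j for every pair.
Merge one congruence at a time:
  Start: x ≡ 6 (mod 9).
  Combine with x ≡ 0 (mod 10): gcd(9, 10) = 1; 0 - 6 = -6, which IS divisible by 1, so compatible.
    Write x = 6 + 9·t and substitute into x ≡ 0 (mod 10): 9·t ≡ 0 − 6 = -6 (mod 10).
    Reduce coefficients mod 10: 9·t ≡ 4 (mod 10).
    The inverse of 9 mod 10 is 9 (since 9·9 = 81 = 8·10 + 1), so t ≡ 9·4 = 36 ≡ 6 (mod 10).
    Then x = 6 + 9·6 = 60, valid modulo lcm(9, 10) = 90: x ≡ 60 (mod 90).
  Combine with x ≡ 7 (mod 18): gcd(90, 18) = 18, and 7 - 60 = -53 is NOT divisible by 18.
    ⇒ system is inconsistent (no integer solution).

No solution (the system is inconsistent).


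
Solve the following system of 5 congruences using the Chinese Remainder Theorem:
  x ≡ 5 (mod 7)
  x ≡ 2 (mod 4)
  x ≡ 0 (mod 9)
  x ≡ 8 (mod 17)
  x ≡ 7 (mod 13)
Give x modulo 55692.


Product of moduli M = 7 · 4 · 9 · 17 · 13 = 55692.
Merge one congruence at a time:
  Start: x ≡ 5 (mod 7).
  Combine with x ≡ 2 (mod 4); new modulus lcm = 28.
    Write x = 5 + 7·t and substitute into x ≡ 2 (mod 4): 7·t ≡ 2 − 5 = -3 (mod 4).
    Reduce coefficients mod 4: 3·t ≡ 1 (mod 4).
    The inverse of 3 mod 4 is 3 (since 3·3 = 9 = 2·4 + 1), so t ≡ 3·1 = 3 ≡ 3 (mod 4).
    Then x = 5 + 7·3 = 26, valid modulo lcm(7, 4) = 28: x ≡ 26 (mod 28).
  Combine with x ≡ 0 (mod 9); new modulus lcm = 252.
    Write x = 26 + 28·t and substitute into x ≡ 0 (mod 9): 28·t ≡ 0 − 26 = -26 (mod 9).
    Reduce coefficients mod 9: 1·t ≡ 1 (mod 9).
    So t ≡ 1 (mod 9).
    Then x = 26 + 28·1 = 54, valid modulo lcm(28, 9) = 252: x ≡ 54 (mod 252).
  Combine with x ≡ 8 (mod 17); new modulus lcm = 4284.
    Write x = 54 + 252·t and substitute into x ≡ 8 (mod 17): 252·t ≡ 8 − 54 = -46 (mod 17).
    Reduce coefficients mod 17: 14·t ≡ 5 (mod 17).
    The inverse of 14 mod 17 is 11 (since 14·11 = 154 = 9·17 + 1), so t ≡ 11·5 = 55 ≡ 4 (mod 17).
    Then x = 54 + 252·4 = 1062, valid modulo lcm(252, 17) = 4284: x ≡ 1062 (mod 4284).
  Combine with x ≡ 7 (mod 13); new modulus lcm = 55692.
    Write x = 1062 + 4284·t and substitute into x ≡ 7 (mod 13): 4284·t ≡ 7 − 1062 = -1055 (mod 13).
    Reduce coefficients mod 13: 7·t ≡ 11 (mod 13).
    The inverse of 7 mod 13 is 2 (since 7·2 = 14 = 1·13 + 1), so t ≡ 2·11 = 22 ≡ 9 (mod 13).
    Then x = 1062 + 4284·9 = 39618, valid modulo lcm(4284, 13) = 55692: x ≡ 39618 (mod 55692).
Verify against each original: 39618 mod 7 = 5, 39618 mod 4 = 2, 39618 mod 9 = 0, 39618 mod 17 = 8, 39618 mod 13 = 7.

x ≡ 39618 (mod 55692).


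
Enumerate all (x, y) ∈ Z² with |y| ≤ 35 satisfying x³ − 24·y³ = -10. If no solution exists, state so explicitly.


The equation is x³ - 24y³ = -10. For fixed y, x³ = 24·y³ − 10, so a solution requires the RHS to be a perfect cube.
Strategy: iterate y from -35 to 35, compute RHS = 24·y³ − 10, and check whether it is a (positive or negative) perfect cube.
Check small values of y:
  y = 0: RHS = -10 is not a perfect cube.
  y = 1: RHS = 14 is not a perfect cube.
  y = -1: RHS = -34 is not a perfect cube.
  y = 2: RHS = 182 is not a perfect cube.
  y = -2: RHS = -202 is not a perfect cube.
  y = 3: RHS = 638 is not a perfect cube.
  y = -3: RHS = -658 is not a perfect cube.
Continuing the search up to |y| = 35 finds no solutions either.
No (x, y) in the scanned range satisfies the equation.

No integer solutions with |y| ≤ 35.


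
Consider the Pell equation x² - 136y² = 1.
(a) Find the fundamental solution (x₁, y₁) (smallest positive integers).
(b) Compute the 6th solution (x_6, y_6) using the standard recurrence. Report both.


Step 1: Find the fundamental solution (x₁, y₁) of x² - 136y² = 1.
  Expand √136 as a continued fraction. a₀ = ⌊√136⌋ = 11; iterate m_{k+1} = d_k·a_k − m_k, d_{k+1} = (136 − m_{k+1}²)/d_k, a_{k+1} = ⌊(a₀ + m_{k+1})/d_{k+1}⌋ (starting m₀ = 0, d₀ = 1), with convergents p_k = a_k·p_{k-1} + p_{k-2}, q_k = a_k·q_{k-1} + q_{k-2} (p₋₁ = 1, q₋₁ = 0):
  k = 0: a₀ = 11; p₀/q₀ = 11/1; p₀² − 136·q₀² = 121 − 136 = -15.
  k = 1: m = 11, d = 15, a = ⌊(11 + 11)/15⌋ = 1; p/q = (1·11 + 1)/(1·1 + 0) = 12/1; p² − 136·q² = 144 − 136 = 8.
  k = 2: m = 4, d = 8, a = ⌊(11 + 4)/8⌋ = 1; p/q = (1·12 + 11)/(1·1 + 1) = 23/2; p² − 136·q² = 529 − 544 = -15.
  k = 3: m = 4, d = 15, a = ⌊(11 + 4)/15⌋ = 1; p/q = (1·23 + 12)/(1·2 + 1) = 35/3; p² − 136·q² = 1225 − 1224 = 1.
  The first convergent with p² − 136·q² = 1 gives the fundamental solution (x₁, y₁) = (35, 3).
Step 2: Apply the recurrence (x_{n+1}, y_{n+1}) = (x₁x_n + 136y₁y_n, x₁y_n + y₁x_n) repeatedly.
  From (x_1, y_1) = (35, 3): x_2 = 35·35 + 136·3·3 = 2449; y_2 = 35·3 + 3·35 = 210.
  From (x_2, y_2) = (2449, 210): x_3 = 35·2449 + 136·3·210 = 171395; y_3 = 35·210 + 3·2449 = 14697.
  From (x_3, y_3) = (171395, 14697): x_4 = 35·171395 + 136·3·14697 = 11995201; y_4 = 35·14697 + 3·171395 = 1028580.
  From (x_4, y_4) = (11995201, 1028580): x_5 = 35·11995201 + 136·3·1028580 = 839492675; y_5 = 35·1028580 + 3·11995201 = 71985903.
  From (x_5, y_5) = (839492675, 71985903): x_6 = 35·839492675 + 136·3·71985903 = 58752492049; y_6 = 35·71985903 + 3·839492675 = 5037984630.
Step 3: Verify x_6² - 136·y_6² = 3451855321967808218401 - 3451855321967808218400 = 1 (should be 1). ✓

(x_1, y_1) = (35, 3); (x_6, y_6) = (58752492049, 5037984630).


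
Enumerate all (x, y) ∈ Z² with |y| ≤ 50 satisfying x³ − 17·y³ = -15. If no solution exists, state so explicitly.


The equation is x³ - 17y³ = -15. For fixed y, x³ = 17·y³ − 15, so a solution requires the RHS to be a perfect cube.
Strategy: iterate y from -50 to 50, compute RHS = 17·y³ − 15, and check whether it is a (positive or negative) perfect cube.
Check small values of y:
  y = 0: RHS = -15 is not a perfect cube.
  y = 1: RHS = 2 is not a perfect cube.
  y = -1: RHS = -32 is not a perfect cube.
  y = 2: RHS = 121 is not a perfect cube.
  y = -2: RHS = -151 is not a perfect cube.
  y = 3: RHS = 444 is not a perfect cube.
  y = -3: RHS = -474 is not a perfect cube.
Continuing the search up to |y| = 50 finds no solutions either.
No (x, y) in the scanned range satisfies the equation.

No integer solutions with |y| ≤ 50.


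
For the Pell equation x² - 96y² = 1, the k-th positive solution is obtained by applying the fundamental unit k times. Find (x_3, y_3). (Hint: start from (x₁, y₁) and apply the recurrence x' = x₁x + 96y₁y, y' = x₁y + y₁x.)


Step 1: Find the fundamental solution (x₁, y₁) of x² - 96y² = 1.
  Expand √96 as a continued fraction. a₀ = ⌊√96⌋ = 9; iterate m_{k+1} = d_k·a_k − m_k, d_{k+1} = (96 − m_{k+1}²)/d_k, a_{k+1} = ⌊(a₀ + m_{k+1})/d_{k+1}⌋ (starting m₀ = 0, d₀ = 1), with convergents p_k = a_k·p_{k-1} + p_{k-2}, q_k = a_k·q_{k-1} + q_{k-2} (p₋₁ = 1, q₋₁ = 0):
  k = 0: a₀ = 9; p₀/q₀ = 9/1; p₀² − 96·q₀² = 81 − 96 = -15.
  k = 1: m = 9, d = 15, a = ⌊(9 + 9)/15⌋ = 1; p/q = (1·9 + 1)/(1·1 + 0) = 10/1; p² − 96·q² = 100 − 96 = 4.
  k = 2: m = 6, d = 4, a = ⌊(9 + 6)/4⌋ = 3; p/q = (3·10 + 9)/(3·1 + 1) = 39/4; p² − 96·q² = 1521 − 1536 = -15.
  k = 3: m = 6, d = 15, a = ⌊(9 + 6)/15⌋ = 1; p/q = (1·39 + 10)/(1·4 + 1) = 49/5; p² − 96·q² = 2401 − 2400 = 1.
  The first convergent with p² − 96·q² = 1 gives the fundamental solution (x₁, y₁) = (49, 5).
Step 2: Apply the recurrence (x_{n+1}, y_{n+1}) = (x₁x_n + 96y₁y_n, x₁y_n + y₁x_n) repeatedly.
  From (x_1, y_1) = (49, 5): x_2 = 49·49 + 96·5·5 = 4801; y_2 = 49·5 + 5·49 = 490.
  From (x_2, y_2) = (4801, 490): x_3 = 49·4801 + 96·5·490 = 470449; y_3 = 49·490 + 5·4801 = 48015.
Step 3: Verify x_3² - 96·y_3² = 221322261601 - 221322261600 = 1 (should be 1). ✓

(x_1, y_1) = (49, 5); (x_3, y_3) = (470449, 48015).


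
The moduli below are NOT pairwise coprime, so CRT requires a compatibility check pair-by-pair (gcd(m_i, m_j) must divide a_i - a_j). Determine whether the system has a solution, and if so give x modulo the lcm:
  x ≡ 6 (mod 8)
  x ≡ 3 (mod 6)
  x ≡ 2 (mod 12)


Moduli 8, 6, 12 are not pairwise coprime, so CRT works modulo lcm(m_i) when all pairwise compatibility conditions hold.
Pairwise compatibility: gcd(m_i, m_j) must divide a_i - a_j for every pair.
Merge one congruence at a time:
  Start: x ≡ 6 (mod 8).
  Combine with x ≡ 3 (mod 6): gcd(8, 6) = 2, and 3 - 6 = -3 is NOT divisible by 2.
    ⇒ system is inconsistent (no integer solution).

No solution (the system is inconsistent).


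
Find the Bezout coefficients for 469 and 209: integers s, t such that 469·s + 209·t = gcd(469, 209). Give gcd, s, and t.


Euclidean algorithm on (469, 209) — divide until remainder is 0:
  469 = 2 · 209 + 51
  209 = 4 · 51 + 5
  51 = 10 · 5 + 1
  5 = 5 · 1 + 0
gcd(469, 209) = 1.
Track Bezout coefficients alongside the remainders: start with r₀ = 469 = a·1 + b·0 (s = 1, t = 0) and r₁ = 209 = a·0 + b·1 (s = 0, t = 1); each new remainder r_{k+1} = r_{k-1} − q_k·r_k inherits s_{k+1} = s_{k-1} − q_k·s_k, t_{k+1} = t_{k-1} − q_k·t_k, so r_k = a·s_k + b·t_k at every step:
  q = 2: r = 51, s = 1 − 2·0 = 1, t = 0 − 2·1 = -2  (check: 469·1 + 209·(-2) = 51)
  q = 4: r = 5, s = 0 − 4·1 = -4, t = 1 − 4·(-2) = 9  (check: 469·(-4) + 209·9 = 5)
  q = 10: r = 1, s = 1 − 10·(-4) = 41, t = -2 − 10·9 = -92  (check: 469·41 + 209·(-92) = 1)
The row with r = 1 (the gcd) gives the Bezout coefficients s = 41, t = -92.
Result: 469 · (41) + 209 · (-92) = 1.

gcd(469, 209) = 1; s = 41, t = -92 (check: 469·41 + 209·(-92) = 1).


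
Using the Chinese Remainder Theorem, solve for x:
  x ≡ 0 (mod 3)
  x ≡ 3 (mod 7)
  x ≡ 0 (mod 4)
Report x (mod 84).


Moduli 3, 7, 4 are pairwise coprime; by CRT there is a unique solution modulo M = 3 · 7 · 4 = 84.
Solve pairwise, accumulating the modulus:
  Start with x ≡ 0 (mod 3).
  Combine with x ≡ 3 (mod 7): since gcd(3, 7) = 1, we get a unique residue mod 21.
    Write x = 0 + 3·t and substitute into x ≡ 3 (mod 7): 3·t ≡ 3 − 0 = 3 (mod 7).
    The inverse of 3 mod 7 is 5 (since 3·5 = 15 = 2·7 + 1), so t ≡ 5·3 = 15 ≡ 1 (mod 7).
    Then x = 0 + 3·1 = 3, valid modulo lcm(3, 7) = 21: x ≡ 3 (mod 21).
  Combine with x ≡ 0 (mod 4): since gcd(21, 4) = 1, we get a unique residue mod 84.
    Write x = 3 + 21·t and substitute into x ≡ 0 (mod 4): 21·t ≡ 0 − 3 = -3 (mod 4).
    Reduce coefficients mod 4: 1·t ≡ 1 (mod 4).
    So t ≡ 1 (mod 4).
    Then x = 3 + 21·1 = 24, valid modulo lcm(21, 4) = 84: x ≡ 24 (mod 84).
Verify: 24 mod 3 = 0 ✓, 24 mod 7 = 3 ✓, 24 mod 4 = 0 ✓.

x ≡ 24 (mod 84).


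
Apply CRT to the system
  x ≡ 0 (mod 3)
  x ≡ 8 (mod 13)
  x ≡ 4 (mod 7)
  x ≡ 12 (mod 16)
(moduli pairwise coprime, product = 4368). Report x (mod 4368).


Product of moduli M = 3 · 13 · 7 · 16 = 4368.
Merge one congruence at a time:
  Start: x ≡ 0 (mod 3).
  Combine with x ≡ 8 (mod 13); new modulus lcm = 39.
    Write x = 0 + 3·t and substitute into x ≡ 8 (mod 13): 3·t ≡ 8 − 0 = 8 (mod 13).
    The inverse of 3 mod 13 is 9 (since 3·9 = 27 = 2·13 + 1), so t ≡ 9·8 = 72 ≡ 7 (mod 13).
    Then x = 0 + 3·7 = 21, valid modulo lcm(3, 13) = 39: x ≡ 21 (mod 39).
  Combine with x ≡ 4 (mod 7); new modulus lcm = 273.
    Write x = 21 + 39·t and substitute into x ≡ 4 (mod 7): 39·t ≡ 4 − 21 = -17 (mod 7).
    Reduce coefficients mod 7: 4·t ≡ 4 (mod 7).
    The inverse of 4 mod 7 is 2 (since 4·2 = 8 = 1·7 + 1), so t ≡ 2·4 = 8 ≡ 1 (mod 7).
    Then x = 21 + 39·1 = 60, valid modulo lcm(39, 7) = 273: x ≡ 60 (mod 273).
  Combine with x ≡ 12 (mod 16); new modulus lcm = 4368.
    Write x = 60 + 273·t and substitute into x ≡ 12 (mod 16): 273·t ≡ 12 − 60 = -48 (mod 16).
    Reduce coefficients mod 16: 1·t ≡ 0 (mod 16).
    So t ≡ 0 (mod 16).
    Then x = 60 + 273·0 = 60, valid modulo lcm(273, 16) = 4368: x ≡ 60 (mod 4368).
Verify against each original: 60 mod 3 = 0, 60 mod 13 = 8, 60 mod 7 = 4, 60 mod 16 = 12.

x ≡ 60 (mod 4368).


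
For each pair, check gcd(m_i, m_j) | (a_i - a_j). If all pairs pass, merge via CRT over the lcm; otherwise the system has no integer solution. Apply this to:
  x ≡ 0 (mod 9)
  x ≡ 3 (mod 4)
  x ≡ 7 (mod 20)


Moduli 9, 4, 20 are not pairwise coprime, so CRT works modulo lcm(m_i) when all pairwise compatibility conditions hold.
Pairwise compatibility: gcd(m_i, m_j) must divide a_i - a_j for every pair.
Merge one congruence at a time:
  Start: x ≡ 0 (mod 9).
  Combine with x ≡ 3 (mod 4): gcd(9, 4) = 1; 3 - 0 = 3, which IS divisible by 1, so compatible.
    Write x = 0 + 9·t and substitute into x ≡ 3 (mod 4): 9·t ≡ 3 − 0 = 3 (mod 4).
    Reduce coefficients mod 4: 1·t ≡ 3 (mod 4).
    So t ≡ 3 (mod 4).
    Then x = 0 + 9·3 = 27, valid modulo lcm(9, 4) = 36: x ≡ 27 (mod 36).
  Combine with x ≡ 7 (mod 20): gcd(36, 20) = 4; 7 - 27 = -20, which IS divisible by 4, so compatible.
    Write x = 27 + 36·t and substitute into x ≡ 7 (mod 20): 36·t ≡ 7 − 27 = -20 (mod 20).
    Divide the congruence (and modulus) by g = 4: 9·t ≡ -5 (mod 5).
    Reduce coefficients mod 5: 4·t ≡ 0 (mod 5).
    The inverse of 4 mod 5 is 4 (since 4·4 = 16 = 3·5 + 1), so t ≡ 4·0 = 0 ≡ 0 (mod 5).
    Then x = 27 + 36·0 = 27, valid modulo lcm(36, 20) = 180: x ≡ 27 (mod 180).
Verify: 27 mod 9 = 0, 27 mod 4 = 3, 27 mod 20 = 7.

x ≡ 27 (mod 180).


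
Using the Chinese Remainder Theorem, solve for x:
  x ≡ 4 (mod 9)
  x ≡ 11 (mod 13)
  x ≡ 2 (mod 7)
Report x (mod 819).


Moduli 9, 13, 7 are pairwise coprime; by CRT there is a unique solution modulo M = 9 · 13 · 7 = 819.
Solve pairwise, accumulating the modulus:
  Start with x ≡ 4 (mod 9).
  Combine with x ≡ 11 (mod 13): since gcd(9, 13) = 1, we get a unique residue mod 117.
    Write x = 4 + 9·t and substitute into x ≡ 11 (mod 13): 9·t ≡ 11 − 4 = 7 (mod 13).
    The inverse of 9 mod 13 is 3 (since 9·3 = 27 = 2·13 + 1), so t ≡ 3·7 = 21 ≡ 8 (mod 13).
    Then x = 4 + 9·8 = 76, valid modulo lcm(9, 13) = 117: x ≡ 76 (mod 117).
  Combine with x ≡ 2 (mod 7): since gcd(117, 7) = 1, we get a unique residue mod 819.
    Write x = 76 + 117·t and substitute into x ≡ 2 (mod 7): 117·t ≡ 2 − 76 = -74 (mod 7).
    Reduce coefficients mod 7: 5·t ≡ 3 (mod 7).
    The inverse of 5 mod 7 is 3 (since 5·3 = 15 = 2·7 + 1), so t ≡ 3·3 = 9 ≡ 2 (mod 7).
    Then x = 76 + 117·2 = 310, valid modulo lcm(117, 7) = 819: x ≡ 310 (mod 819).
Verify: 310 mod 9 = 4 ✓, 310 mod 13 = 11 ✓, 310 mod 7 = 2 ✓.

x ≡ 310 (mod 819).


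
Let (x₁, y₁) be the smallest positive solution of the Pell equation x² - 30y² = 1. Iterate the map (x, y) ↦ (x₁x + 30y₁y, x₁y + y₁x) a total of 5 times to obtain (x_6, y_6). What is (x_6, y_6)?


Step 1: Find the fundamental solution (x₁, y₁) of x² - 30y² = 1.
  Expand √30 as a continued fraction. a₀ = ⌊√30⌋ = 5; iterate m_{k+1} = d_k·a_k − m_k, d_{k+1} = (30 − m_{k+1}²)/d_k, a_{k+1} = ⌊(a₀ + m_{k+1})/d_{k+1}⌋ (starting m₀ = 0, d₀ = 1), with convergents p_k = a_k·p_{k-1} + p_{k-2}, q_k = a_k·q_{k-1} + q_{k-2} (p₋₁ = 1, q₋₁ = 0):
  k = 0: a₀ = 5; p₀/q₀ = 5/1; p₀² − 30·q₀² = 25 − 30 = -5.
  k = 1: m = 5, d = 5, a = ⌊(5 + 5)/5⌋ = 2; p/q = (2·5 + 1)/(2·1 + 0) = 11/2; p² − 30·q² = 121 − 120 = 1.
  The first convergent with p² − 30·q² = 1 gives the fundamental solution (x₁, y₁) = (11, 2).
Step 2: Apply the recurrence (x_{n+1}, y_{n+1}) = (x₁x_n + 30y₁y_n, x₁y_n + y₁x_n) repeatedly.
  From (x_1, y_1) = (11, 2): x_2 = 11·11 + 30·2·2 = 241; y_2 = 11·2 + 2·11 = 44.
  From (x_2, y_2) = (241, 44): x_3 = 11·241 + 30·2·44 = 5291; y_3 = 11·44 + 2·241 = 966.
  From (x_3, y_3) = (5291, 966): x_4 = 11·5291 + 30·2·966 = 116161; y_4 = 11·966 + 2·5291 = 21208.
  From (x_4, y_4) = (116161, 21208): x_5 = 11·116161 + 30·2·21208 = 2550251; y_5 = 11·21208 + 2·116161 = 465610.
  From (x_5, y_5) = (2550251, 465610): x_6 = 11·2550251 + 30·2·465610 = 55989361; y_6 = 11·465610 + 2·2550251 = 10222212.
Step 3: Verify x_6² - 30·y_6² = 3134808545188321 - 3134808545188320 = 1 (should be 1). ✓

(x_1, y_1) = (11, 2); (x_6, y_6) = (55989361, 10222212).


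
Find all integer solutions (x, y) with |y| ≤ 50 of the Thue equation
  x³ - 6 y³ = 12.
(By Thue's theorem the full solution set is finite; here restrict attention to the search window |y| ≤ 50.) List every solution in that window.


The equation is x³ - 6y³ = 12. For fixed y, x³ = 6·y³ + 12, so a solution requires the RHS to be a perfect cube.
Strategy: iterate y from -50 to 50, compute RHS = 6·y³ + 12, and check whether it is a (positive or negative) perfect cube.
Check small values of y:
  y = 0: RHS = 12 is not a perfect cube.
  y = 1: RHS = 18 is not a perfect cube.
  y = -1: RHS = 6 is not a perfect cube.
  y = 2: RHS = 60 is not a perfect cube.
  y = -2: RHS = -36 is not a perfect cube.
  y = 3: RHS = 174 is not a perfect cube.
  y = -3: RHS = -150 is not a perfect cube.
Continuing the search up to |y| = 50 finds no solutions either.
No (x, y) in the scanned range satisfies the equation.

No integer solutions with |y| ≤ 50.


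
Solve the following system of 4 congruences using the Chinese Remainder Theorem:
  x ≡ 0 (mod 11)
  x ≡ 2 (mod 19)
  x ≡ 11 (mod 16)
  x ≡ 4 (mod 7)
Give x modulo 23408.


Product of moduli M = 11 · 19 · 16 · 7 = 23408.
Merge one congruence at a time:
  Start: x ≡ 0 (mod 11).
  Combine with x ≡ 2 (mod 19); new modulus lcm = 209.
    Write x = 0 + 11·t and substitute into x ≡ 2 (mod 19): 11·t ≡ 2 − 0 = 2 (mod 19).
    The inverse of 11 mod 19 is 7 (since 11·7 = 77 = 4·19 + 1), so t ≡ 7·2 = 14 ≡ 14 (mod 19).
    Then x = 0 + 11·14 = 154, valid modulo lcm(11, 19) = 209: x ≡ 154 (mod 209).
  Combine with x ≡ 11 (mod 16); new modulus lcm = 3344.
    Write x = 154 + 209·t and substitute into x ≡ 11 (mod 16): 209·t ≡ 11 − 154 = -143 (mod 16).
    Reduce coefficients mod 16: 1·t ≡ 1 (mod 16).
    So t ≡ 1 (mod 16).
    Then x = 154 + 209·1 = 363, valid modulo lcm(209, 16) = 3344: x ≡ 363 (mod 3344).
  Combine with x ≡ 4 (mod 7); new modulus lcm = 23408.
    Write x = 363 + 3344·t and substitute into x ≡ 4 (mod 7): 3344·t ≡ 4 − 363 = -359 (mod 7).
    Reduce coefficients mod 7: 5·t ≡ 5 (mod 7).
    The inverse of 5 mod 7 is 3 (since 5·3 = 15 = 2·7 + 1), so t ≡ 3·5 = 15 ≡ 1 (mod 7).
    Then x = 363 + 3344·1 = 3707, valid modulo lcm(3344, 7) = 23408: x ≡ 3707 (mod 23408).
Verify against each original: 3707 mod 11 = 0, 3707 mod 19 = 2, 3707 mod 16 = 11, 3707 mod 7 = 4.

x ≡ 3707 (mod 23408).


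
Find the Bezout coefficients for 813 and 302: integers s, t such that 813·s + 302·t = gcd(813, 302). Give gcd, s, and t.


Euclidean algorithm on (813, 302) — divide until remainder is 0:
  813 = 2 · 302 + 209
  302 = 1 · 209 + 93
  209 = 2 · 93 + 23
  93 = 4 · 23 + 1
  23 = 23 · 1 + 0
gcd(813, 302) = 1.
Track Bezout coefficients alongside the remainders: start with r₀ = 813 = a·1 + b·0 (s = 1, t = 0) and r₁ = 302 = a·0 + b·1 (s = 0, t = 1); each new remainder r_{k+1} = r_{k-1} − q_k·r_k inherits s_{k+1} = s_{k-1} − q_k·s_k, t_{k+1} = t_{k-1} − q_k·t_k, so r_k = a·s_k + b·t_k at every step:
  q = 2: r = 209, s = 1 − 2·0 = 1, t = 0 − 2·1 = -2  (check: 813·1 + 302·(-2) = 209)
  q = 1: r = 93, s = 0 − 1·1 = -1, t = 1 − 1·(-2) = 3  (check: 813·(-1) + 302·3 = 93)
  q = 2: r = 23, s = 1 − 2·(-1) = 3, t = -2 − 2·3 = -8  (check: 813·3 + 302·(-8) = 23)
  q = 4: r = 1, s = -1 − 4·3 = -13, t = 3 − 4·(-8) = 35  (check: 813·(-13) + 302·35 = 1)
The row with r = 1 (the gcd) gives the Bezout coefficients s = -13, t = 35.
Result: 813 · (-13) + 302 · (35) = 1.

gcd(813, 302) = 1; s = -13, t = 35 (check: 813·(-13) + 302·35 = 1).
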